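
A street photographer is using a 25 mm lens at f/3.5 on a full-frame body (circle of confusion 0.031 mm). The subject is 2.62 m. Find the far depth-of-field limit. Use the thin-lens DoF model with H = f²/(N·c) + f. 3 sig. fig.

Hyperfocal distance H = f²/(N·c) + f = 25²/(3.5 × 0.031) + 25 = 625/0.1085 + 25 ≈ 5785.4 mm ≈ 5.785 m.
Far limit Df = s·(H − f)/(H − s) = 2620 × (5785.4 − 25) / (5785.4 − 2620) = 2620 × 5760.4 / 3165.4 ≈ 4767.9 mm ≈ 4.77 m.

4.77 m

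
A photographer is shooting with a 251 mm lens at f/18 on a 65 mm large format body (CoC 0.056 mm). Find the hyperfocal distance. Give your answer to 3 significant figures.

62.8 m

Hyperfocal distance H = f²/(N·c) + f = 251²/(18 × 0.056) + 251 = 63001/1.008 + 251 ≈ 62752.0 mm ≈ 62.8 m.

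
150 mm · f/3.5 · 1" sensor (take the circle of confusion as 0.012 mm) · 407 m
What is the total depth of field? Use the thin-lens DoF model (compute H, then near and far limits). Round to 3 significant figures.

Hyperfocal distance H = f²/(N·c) + f = 150²/(3.5 × 0.012) + 150 = 22500/0.042 + 150 ≈ 535864.3 mm ≈ 535.9 m.
Near limit Dn = s·(H − f)/(H + s − 2f) = 407000 × (535864.3 − 150) / (535864.3 + 407000 − 2 × 150) = 407000 × 535714.3 / 942564.3 ≈ 231322 mm.
Far limit Df = s·(H − f)/(H − s) = 407000 × (535864.3 − 150) / (535864.3 − 407000) = 407000 × 535714.3 / 128864.3 ≈ 1691979 mm.
Depth of field = Df − Dn = 1691979 − 231322 ≈ 1460657 mm ≈ 1460 m.

1460 m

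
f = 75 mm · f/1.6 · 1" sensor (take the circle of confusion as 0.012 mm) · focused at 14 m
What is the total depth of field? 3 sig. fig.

Hyperfocal distance H = f²/(N·c) + f = 75²/(1.6 × 0.012) + 75 = 5625/0.0192 + 75 ≈ 293043.8 mm ≈ 293.0 m.
Near limit Dn = s·(H − f)/(H + s − 2f) = 14000 × (293043.8 − 75) / (293043.8 + 14000 − 2 × 75) = 14000 × 292968.8 / 306893.8 ≈ 13364.8 mm.
Far limit Df = s·(H − f)/(H − s) = 14000 × (293043.8 − 75) / (293043.8 − 14000) = 14000 × 292968.8 / 279043.8 ≈ 14698.6 mm.
Depth of field = Df − Dn = 14698.6 − 13364.8 ≈ 1333.8 mm ≈ 1.33 m.

1.33 m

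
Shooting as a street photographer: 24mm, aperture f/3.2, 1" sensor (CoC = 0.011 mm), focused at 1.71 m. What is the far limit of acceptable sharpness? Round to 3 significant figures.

Hyperfocal distance H = f²/(N·c) + f = 24²/(3.2 × 0.011) + 24 = 576/0.0352 + 24 ≈ 16387.6 mm ≈ 16.39 m.
Far limit Df = s·(H − f)/(H − s) = 1710 × (16387.6 − 24) / (16387.6 − 1710) = 1710 × 16363.6 / 14677.6 ≈ 1906.4 mm ≈ 1.91 m.

1.91 m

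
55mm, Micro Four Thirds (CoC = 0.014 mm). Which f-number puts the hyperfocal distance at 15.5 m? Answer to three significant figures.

Rearrange H = f²/(N·c) + f for N: N = f² / ((H − f)·c).
N = 55² / ((15500 − 55) × 0.014) = 3025 / 216.2 ≈ 14.

f/14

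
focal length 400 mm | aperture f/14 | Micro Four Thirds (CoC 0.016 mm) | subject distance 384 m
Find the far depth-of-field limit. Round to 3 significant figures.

829 m

Hyperfocal distance H = f²/(N·c) + f = 400²/(14 × 0.016) + 400 = 160000/0.224 + 400 ≈ 714685.7 mm ≈ 714.7 m.
Far limit Df = s·(H − f)/(H − s) = 384000 × (714685.7 − 400) / (714685.7 − 384000) = 384000 × 714285.7 / 330685.7 ≈ 829445 mm ≈ 829 m.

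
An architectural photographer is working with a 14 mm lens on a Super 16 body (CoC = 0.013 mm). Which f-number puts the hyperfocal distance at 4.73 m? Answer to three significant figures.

f/3.20

Rearrange H = f²/(N·c) + f for N: N = f² / ((H − f)·c).
N = 14² / ((4730 − 14) × 0.013) = 196 / 61.31 ≈ 3.20.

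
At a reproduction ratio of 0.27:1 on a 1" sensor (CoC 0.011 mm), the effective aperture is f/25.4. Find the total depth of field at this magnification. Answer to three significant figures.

7.67 mm

At magnification m, DoF ≈ 2·N_eff·c/m² = 2 × 25.4 × 0.011 / 0.27² = 0.5588 / 0.0729 ≈ 7.67 mm.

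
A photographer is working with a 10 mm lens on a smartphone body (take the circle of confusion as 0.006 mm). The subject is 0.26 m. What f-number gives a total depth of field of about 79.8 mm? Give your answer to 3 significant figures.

Write h = H − f = f²/(N·c). The thin-lens limits are Dn = s·h/(h + (s−f)) and Df = s·h/(h − (s−f)), so DoF = Df − Dn = 2·s·(s−f)·h / (h² − (s−f)²).
That is a quadratic in h: DoF·h² − 2·s·(s−f)·h − DoF·(s−f)² = 0 ⇒ h = (s−f)·(s + √(s² + DoF²)) / DoF = 250 × (260 + √(260² + 79.8²)) / 79.8 = 250 × (260 + 271.971) / 79.8 ≈ 1666.6 mm.
Then N = f²/(c·h) = 10² / (0.006 × 1666.6) = 100 / 9.9994 ≈ 10.

f/10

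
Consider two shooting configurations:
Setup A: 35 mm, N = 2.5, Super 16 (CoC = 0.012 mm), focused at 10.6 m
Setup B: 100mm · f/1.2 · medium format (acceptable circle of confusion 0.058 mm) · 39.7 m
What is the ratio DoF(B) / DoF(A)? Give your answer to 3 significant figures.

4.03

Setup A: H = 35²/(2.5×0.012) + 35 ≈ 40868.3 mm; DoF = Df − Dn = 14299.9 − 8421.2 ≈ 5878.7 mm.
Setup B: H = 100²/(1.2×0.058) + 100 ≈ 143778.2 mm; DoF = Df − Dn = 54805 − 31122 ≈ 23683 mm.
Ratio = 23683 / 5878.7 ≈ 4.03.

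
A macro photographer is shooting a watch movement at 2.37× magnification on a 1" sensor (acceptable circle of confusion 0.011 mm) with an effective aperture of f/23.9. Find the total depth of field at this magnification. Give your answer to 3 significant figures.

At magnification m, DoF ≈ 2·N_eff·c/m² = 2 × 23.9 × 0.011 / 2.37² = 0.5258 / 5.617 ≈ 0.0936 mm.

0.0936 mm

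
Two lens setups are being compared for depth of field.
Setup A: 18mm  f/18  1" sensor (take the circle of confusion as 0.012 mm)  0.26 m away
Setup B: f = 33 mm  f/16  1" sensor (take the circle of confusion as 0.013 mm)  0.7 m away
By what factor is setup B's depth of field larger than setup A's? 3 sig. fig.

2.10

Setup A: H = 18²/(18×0.012) + 18 ≈ 1518.0 mm; DoF = Df − Dn = 310.016 − 223.881 ≈ 86.135 mm.
Setup B: H = 33²/(16×0.013) + 33 ≈ 5268.6 mm; DoF = Df − Dn = 802.20 − 620.90 ≈ 181.30 mm.
Ratio = 181.30 / 86.135 ≈ 2.10.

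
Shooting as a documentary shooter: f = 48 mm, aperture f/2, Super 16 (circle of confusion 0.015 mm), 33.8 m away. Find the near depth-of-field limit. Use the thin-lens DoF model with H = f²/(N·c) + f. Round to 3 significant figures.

23.5 m

Hyperfocal distance H = f²/(N·c) + f = 48²/(2 × 0.015) + 48 = 2304/0.03 + 48 ≈ 76848.0 mm ≈ 76.85 m.
Near limit Dn = s·(H − f)/(H + s − 2f) = 33800 × (76848.0 − 48) / (76848.0 + 33800 − 2 × 48) = 33800 × 76800.0 / 110552.0 ≈ 23481 mm ≈ 23.5 m.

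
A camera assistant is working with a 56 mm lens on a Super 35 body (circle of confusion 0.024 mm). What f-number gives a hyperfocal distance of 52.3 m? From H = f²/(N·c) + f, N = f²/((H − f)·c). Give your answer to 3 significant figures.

Rearrange H = f²/(N·c) + f for N: N = f² / ((H − f)·c).
N = 56² / ((52300 − 56) × 0.024) = 3136 / 1254 ≈ 2.50.

f/2.50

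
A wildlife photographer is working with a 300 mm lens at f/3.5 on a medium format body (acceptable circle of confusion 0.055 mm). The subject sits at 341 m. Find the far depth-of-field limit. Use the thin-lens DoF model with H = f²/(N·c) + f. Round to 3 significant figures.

Hyperfocal distance H = f²/(N·c) + f = 300²/(3.5 × 0.055) + 300 = 90000/0.1925 + 300 ≈ 467832.5 mm ≈ 467.8 m.
Far limit Df = s·(H − f)/(H − s) = 341000 × (467832.5 − 300) / (467832.5 − 341000) = 341000 × 467532.5 / 126832.5 ≈ 1257001 mm ≈ 1260 m.

1260 m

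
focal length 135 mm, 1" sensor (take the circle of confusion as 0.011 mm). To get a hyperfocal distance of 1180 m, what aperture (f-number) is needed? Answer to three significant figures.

f/1.40

Rearrange H = f²/(N·c) + f for N: N = f² / ((H − f)·c).
N = 135² / ((1180000 − 135) × 0.011) = 18225 / 12979 ≈ 1.40.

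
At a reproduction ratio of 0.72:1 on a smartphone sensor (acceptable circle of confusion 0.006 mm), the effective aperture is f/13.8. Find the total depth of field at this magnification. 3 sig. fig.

At magnification m, DoF ≈ 2·N_eff·c/m² = 2 × 13.8 × 0.006 / 0.72² = 0.1656 / 0.5184 ≈ 0.319 mm.

0.319 mm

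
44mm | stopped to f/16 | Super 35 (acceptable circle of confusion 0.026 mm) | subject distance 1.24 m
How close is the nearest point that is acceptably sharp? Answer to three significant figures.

Hyperfocal distance H = f²/(N·c) + f = 44²/(16 × 0.026) + 44 = 1936/0.416 + 44 ≈ 4697.8 mm ≈ 4.698 m.
Near limit Dn = s·(H − f)/(H + s − 2f) = 1240 × (4697.8 − 44) / (4697.8 + 1240 − 2 × 44) = 1240 × 4653.8 / 5849.8 ≈ 986.48 mm ≈ 0.986 m.

0.986 m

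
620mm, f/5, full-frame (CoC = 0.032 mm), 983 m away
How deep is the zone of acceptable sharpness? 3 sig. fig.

Hyperfocal distance H = f²/(N·c) + f = 620²/(5 × 0.032) + 620 = 384400/0.16 + 620 ≈ 2403120.0 mm ≈ 2403 m.
Near limit Dn = s·(H − f)/(H + s − 2f) = 983000 × (2403120.0 − 620) / (2403120.0 + 983000 − 2 × 620) = 983000 × 2402500.0 / 3384880.0 ≈ 697708 mm.
Far limit Df = s·(H − f)/(H − s) = 983000 × (2403120.0 − 620) / (2403120.0 − 983000) = 983000 × 2402500.0 / 1420120.0 ≈ 1662999 mm.
Depth of field = Df − Dn = 1662999 − 697708 ≈ 965291 mm ≈ 965 m.

965 m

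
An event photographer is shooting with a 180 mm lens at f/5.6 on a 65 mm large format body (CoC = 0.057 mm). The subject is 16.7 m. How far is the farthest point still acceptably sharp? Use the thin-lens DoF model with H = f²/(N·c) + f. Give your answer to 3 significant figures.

19.9 m

Hyperfocal distance H = f²/(N·c) + f = 180²/(5.6 × 0.057) + 180 = 32400/0.3192 + 180 ≈ 101683.8 mm ≈ 101.7 m.
Far limit Df = s·(H − f)/(H − s) = 16700 × (101683.8 − 180) / (101683.8 − 16700) = 16700 × 101503.8 / 84983.8 ≈ 19946 mm ≈ 19.9 m.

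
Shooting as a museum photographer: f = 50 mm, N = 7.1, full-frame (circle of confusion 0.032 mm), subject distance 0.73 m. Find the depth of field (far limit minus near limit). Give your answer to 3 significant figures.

Hyperfocal distance H = f²/(N·c) + f = 50²/(7.1 × 0.032) + 50 = 2500/0.2272 + 50 ≈ 11053.5 mm ≈ 11.05 m.
Near limit Dn = s·(H − f)/(H + s − 2f) = 730 × (11053.5 − 50) / (11053.5 + 730 − 2 × 50) = 730 × 11003.5 / 11683.5 ≈ 687.513 mm.
Far limit Df = s·(H − f)/(H − s) = 730 × (11053.5 − 50) / (11053.5 − 730) = 730 × 11003.5 / 10323.5 ≈ 778.084 mm.
Depth of field = Df − Dn = 778.084 − 687.513 ≈ 90.571 mm.

90.6 mm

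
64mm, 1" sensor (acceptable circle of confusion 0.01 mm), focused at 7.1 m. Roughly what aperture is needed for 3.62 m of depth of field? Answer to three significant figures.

f/14

Write h = H − f = f²/(N·c). The thin-lens limits are Dn = s·h/(h + (s−f)) and Df = s·h/(h − (s−f)), so DoF = Df − Dn = 2·s·(s−f)·h / (h² − (s−f)²).
That is a quadratic in h: DoF·h² − 2·s·(s−f)·h − DoF·(s−f)² = 0 ⇒ h = (s−f)·(s + √(s² + DoF²)) / DoF = 7036 × (7100 + √(7100² + 3620²)) / 3620 = 7036 × (7100 + 7969.59) / 3620 ≈ 29290 mm.
Then N = f²/(c·h) = 64² / (0.01 × 29290) = 4096 / 292.90 ≈ 14.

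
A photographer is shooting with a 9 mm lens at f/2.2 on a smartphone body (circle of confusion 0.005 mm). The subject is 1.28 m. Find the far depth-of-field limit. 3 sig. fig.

1.55 m

Hyperfocal distance H = f²/(N·c) + f = 9²/(2.2 × 0.005) + 9 = 81/0.011 + 9 ≈ 7372.6 mm ≈ 7.373 m.
Far limit Df = s·(H − f)/(H − s) = 1280 × (7372.6 − 9) / (7372.6 − 1280) = 1280 × 7363.6 / 6092.6 ≈ 1547.0 mm ≈ 1.55 m.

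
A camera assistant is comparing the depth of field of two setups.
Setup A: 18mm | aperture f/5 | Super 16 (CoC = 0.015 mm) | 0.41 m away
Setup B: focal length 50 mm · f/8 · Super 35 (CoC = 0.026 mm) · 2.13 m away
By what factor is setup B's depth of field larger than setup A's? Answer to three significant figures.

10.1

Setup A: H = 18²/(5×0.015) + 18 ≈ 4338.0 mm; DoF = Df − Dn = 450.916 − 375.891 ≈ 75.025 mm.
Setup B: H = 50²/(8×0.026) + 50 ≈ 12069.2 mm; DoF = Df − Dn = 2575.75 − 1815.77 ≈ 759.98 mm.
Ratio = 759.98 / 75.025 ≈ 10.1.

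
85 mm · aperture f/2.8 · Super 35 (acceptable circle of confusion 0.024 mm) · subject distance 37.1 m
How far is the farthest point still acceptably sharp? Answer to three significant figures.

Hyperfocal distance H = f²/(N·c) + f = 85²/(2.8 × 0.024) + 85 = 7225/0.0672 + 85 ≈ 107599.9 mm ≈ 107.6 m.
Far limit Df = s·(H − f)/(H − s) = 37100 × (107599.9 − 85) / (107599.9 − 37100) = 37100 × 107514.9 / 70499.9 ≈ 56579 mm ≈ 56.6 m.

56.6 m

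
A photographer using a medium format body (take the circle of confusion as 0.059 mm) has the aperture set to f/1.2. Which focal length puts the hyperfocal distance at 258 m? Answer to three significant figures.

135 mm

From H = f²/(N·c) + f, with f ≪ H: f ≈ √(H·N·c) = √(258000 × 1.2 × 0.059) = √18266 ≈ 135.2 mm.
The +f correction barely moves this — solving exactly, f² + N·c·f − N·c·H = 0 ⇒ f = (−N·c + √((N·c)² + 4·N·c·H))/2 = (−0.0708 + √73066)/2 ≈ 135.12 mm, so f ≈ 135 mm.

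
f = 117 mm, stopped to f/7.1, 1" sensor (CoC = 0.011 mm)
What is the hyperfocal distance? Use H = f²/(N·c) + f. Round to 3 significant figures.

Hyperfocal distance H = f²/(N·c) + f = 117²/(7.1 × 0.011) + 117 = 13689/0.0781 + 117 ≈ 175392.3 mm ≈ 175 m.

175 m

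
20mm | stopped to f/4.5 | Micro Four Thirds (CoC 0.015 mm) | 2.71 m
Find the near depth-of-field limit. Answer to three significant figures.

Hyperfocal distance H = f²/(N·c) + f = 20²/(4.5 × 0.015) + 20 = 400/0.0675 + 20 ≈ 5945.9 mm ≈ 5.946 m.
Near limit Dn = s·(H − f)/(H + s − 2f) = 2710 × (5945.9 − 20) / (5945.9 + 2710 − 2 × 20) = 2710 × 5925.9 / 8615.9 ≈ 1863.9 mm ≈ 1.86 m.

1.86 m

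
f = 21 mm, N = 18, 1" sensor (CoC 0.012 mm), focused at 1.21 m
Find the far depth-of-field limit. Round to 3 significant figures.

Hyperfocal distance H = f²/(N·c) + f = 21²/(18 × 0.012) + 21 = 441/0.216 + 21 ≈ 2062.7 mm ≈ 2.063 m.
Far limit Df = s·(H − f)/(H − s) = 1210 × (2062.7 − 21) / (2062.7 − 1210) = 1210 × 2041.7 / 852.7 ≈ 2897.3 mm ≈ 2.90 m.

2.90 m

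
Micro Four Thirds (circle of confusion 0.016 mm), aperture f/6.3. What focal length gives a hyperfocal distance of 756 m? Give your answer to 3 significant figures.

276 mm

From H = f²/(N·c) + f, with f ≪ H: f ≈ √(H·N·c) = √(756000 × 6.3 × 0.016) = √76205 ≈ 276.1 mm.
The +f correction barely moves this — solving exactly, f² + N·c·f − N·c·H = 0 ⇒ f = (−N·c + √((N·c)² + 4·N·c·H))/2 = (−0.1008 + √304819)/2 ≈ 276.00 mm, so f ≈ 276 mm.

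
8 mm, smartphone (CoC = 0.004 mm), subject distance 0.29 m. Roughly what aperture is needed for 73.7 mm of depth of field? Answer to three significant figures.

Write h = H − f = f²/(N·c). The thin-lens limits are Dn = s·h/(h + (s−f)) and Df = s·h/(h − (s−f)), so DoF = Df − Dn = 2·s·(s−f)·h / (h² − (s−f)²).
That is a quadratic in h: DoF·h² − 2·s·(s−f)·h − DoF·(s−f)² = 0 ⇒ h = (s−f)·(s + √(s² + DoF²)) / DoF = 282 × (290 + √(290² + 73.7²)) / 73.7 = 282 × (290 + 299.218) / 73.7 ≈ 2254.5 mm.
Then N = f²/(c·h) = 8² / (0.004 × 2254.5) = 64 / 9.0182 ≈ 7.10.

f/7.10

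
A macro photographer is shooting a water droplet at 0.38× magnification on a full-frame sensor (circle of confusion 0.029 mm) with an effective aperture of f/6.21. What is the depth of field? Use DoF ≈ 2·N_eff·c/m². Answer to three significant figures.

At magnification m, DoF ≈ 2·N_eff·c/m² = 2 × 6.21 × 0.029 / 0.38² = 0.3602 / 0.1444 ≈ 2.49 mm.

2.49 mm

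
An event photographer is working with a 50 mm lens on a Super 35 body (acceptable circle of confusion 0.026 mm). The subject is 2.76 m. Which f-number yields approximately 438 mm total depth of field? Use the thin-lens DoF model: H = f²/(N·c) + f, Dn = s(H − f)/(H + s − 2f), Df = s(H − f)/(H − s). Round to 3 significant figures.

Write h = H − f = f²/(N·c). The thin-lens limits are Dn = s·h/(h + (s−f)) and Df = s·h/(h − (s−f)), so DoF = Df − Dn = 2·s·(s−f)·h / (h² − (s−f)²).
That is a quadratic in h: DoF·h² − 2·s·(s−f)·h − DoF·(s−f)² = 0 ⇒ h = (s−f)·(s + √(s² + DoF²)) / DoF = 2710 × (2760 + √(2760² + 438²)) / 438 = 2710 × (2760 + 2794.54) / 438 ≈ 34367 mm.
Then N = f²/(c·h) = 50² / (0.026 × 34367) = 2500 / 893.55 ≈ 2.80.

f/2.80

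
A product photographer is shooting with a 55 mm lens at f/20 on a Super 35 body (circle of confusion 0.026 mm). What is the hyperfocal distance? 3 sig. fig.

5.87 m

Hyperfocal distance H = f²/(N·c) + f = 55²/(20 × 0.026) + 55 = 3025/0.52 + 55 ≈ 5872.3 mm ≈ 5.87 m.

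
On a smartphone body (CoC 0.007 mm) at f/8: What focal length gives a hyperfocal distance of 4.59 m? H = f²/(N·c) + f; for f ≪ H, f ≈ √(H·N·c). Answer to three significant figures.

From H = f²/(N·c) + f, with f ≪ H: f ≈ √(H·N·c) = √(4590 × 8 × 0.007) = √257.04 ≈ 16.03 mm.
The +f correction barely moves this — solving exactly, f² + N·c·f − N·c·H = 0 ⇒ f = (−N·c + √((N·c)² + 4·N·c·H))/2 = (−0.056 + √1028.2)/2 ≈ 16.004 mm, so f ≈ 16.0 mm.

16.0 mm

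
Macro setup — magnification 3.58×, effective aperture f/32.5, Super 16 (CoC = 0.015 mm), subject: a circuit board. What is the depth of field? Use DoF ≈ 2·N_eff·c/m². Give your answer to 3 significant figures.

At magnification m, DoF ≈ 2·N_eff·c/m² = 2 × 32.5 × 0.015 / 3.58² = 0.975 / 12.82 ≈ 0.0761 mm.

0.0761 mm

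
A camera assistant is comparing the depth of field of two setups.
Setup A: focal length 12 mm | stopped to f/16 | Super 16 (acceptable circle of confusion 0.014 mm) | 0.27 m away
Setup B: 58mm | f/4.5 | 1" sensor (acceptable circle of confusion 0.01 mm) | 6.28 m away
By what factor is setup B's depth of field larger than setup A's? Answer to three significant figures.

Setup A: H = 12²/(16×0.014) + 12 ≈ 654.9 mm; DoF = Df − Dn = 451.00 − 192.67 ≈ 258.33 mm.
Setup B: H = 58²/(4.5×0.01) + 58 ≈ 74813.6 mm; DoF = Df − Dn = 6850.1 − 5797.5 ≈ 1052.6 mm.
Ratio = 1052.6 / 258.33 ≈ 4.07.

4.07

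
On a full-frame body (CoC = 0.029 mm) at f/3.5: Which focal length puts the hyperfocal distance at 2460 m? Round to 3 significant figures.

500 mm

From H = f²/(N·c) + f, with f ≪ H: f ≈ √(H·N·c) = √(2460000 × 3.5 × 0.029) = √249690 ≈ 499.7 mm.
The +f correction barely moves this — solving exactly, f² + N·c·f − N·c·H = 0 ⇒ f = (−N·c + √((N·c)² + 4·N·c·H))/2 = (−0.1015 + √998760)/2 ≈ 499.64 mm, so f ≈ 500 mm.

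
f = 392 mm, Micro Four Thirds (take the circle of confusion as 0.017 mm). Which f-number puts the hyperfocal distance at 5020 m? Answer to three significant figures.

f/1.80

Rearrange H = f²/(N·c) + f for N: N = f² / ((H − f)·c).
N = 392² / ((5020000 − 392) × 0.017) = 153664 / 85333 ≈ 1.80.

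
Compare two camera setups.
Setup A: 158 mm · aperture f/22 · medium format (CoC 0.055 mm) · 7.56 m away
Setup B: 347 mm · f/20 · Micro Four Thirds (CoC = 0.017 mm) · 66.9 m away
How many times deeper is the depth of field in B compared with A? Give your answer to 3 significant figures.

4.19

Setup A: H = 158²/(22×0.055) + 158 ≈ 20789.4 mm; DoF = Df − Dn = 11789.9 − 5563.8 ≈ 6226.1 mm.
Setup B: H = 347²/(20×0.017) + 347 ≈ 354491.1 mm; DoF = Df − Dn = 82382 − 56317 ≈ 26065 mm.
Ratio = 26065 / 6226.1 ≈ 4.19.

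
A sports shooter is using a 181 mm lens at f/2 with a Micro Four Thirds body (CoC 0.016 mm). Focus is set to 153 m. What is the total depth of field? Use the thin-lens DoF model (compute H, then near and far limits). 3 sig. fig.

Hyperfocal distance H = f²/(N·c) + f = 181²/(2 × 0.016) + 181 = 32761/0.032 + 181 ≈ 1023962.2 mm ≈ 1024 m.
Near limit Dn = s·(H − f)/(H + s − 2f) = 153000 × (1023962.2 − 181) / (1023962.2 + 153000 − 2 × 181) = 153000 × 1023781.2 / 1176600.2 ≈ 133128 mm.
Far limit Df = s·(H − f)/(H − s) = 153000 × (1023962.2 − 181) / (1023962.2 − 153000) = 153000 × 1023781.2 / 870962.2 ≈ 179845 mm.
Depth of field = Df − Dn = 179845 − 133128 ≈ 46717 mm ≈ 46.7 m.

46.7 m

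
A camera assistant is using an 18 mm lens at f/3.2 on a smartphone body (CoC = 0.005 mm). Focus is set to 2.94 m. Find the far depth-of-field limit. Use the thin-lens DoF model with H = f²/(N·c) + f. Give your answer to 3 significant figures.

Hyperfocal distance H = f²/(N·c) + f = 18²/(3.2 × 0.005) + 18 = 324/0.016 + 18 ≈ 20268.0 mm ≈ 20.27 m.
Far limit Df = s·(H − f)/(H − s) = 2940 × (20268.0 − 18) / (20268.0 − 2940) = 2940 × 20250.0 / 17328.0 ≈ 3435.8 mm ≈ 3.44 m.

3.44 m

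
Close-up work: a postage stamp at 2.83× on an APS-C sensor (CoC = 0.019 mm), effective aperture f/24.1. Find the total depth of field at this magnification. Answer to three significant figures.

At magnification m, DoF ≈ 2·N_eff·c/m² = 2 × 24.1 × 0.019 / 2.83² = 0.9158 / 8.009 ≈ 0.114 mm.

0.114 mm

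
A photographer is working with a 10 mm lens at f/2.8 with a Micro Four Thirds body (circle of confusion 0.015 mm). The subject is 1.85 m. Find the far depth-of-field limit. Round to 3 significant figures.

8.14 m

Hyperfocal distance H = f²/(N·c) + f = 10²/(2.8 × 0.015) + 10 = 100/0.042 + 10 ≈ 2391.0 mm ≈ 2.391 m.
Far limit Df = s·(H − f)/(H − s) = 1850 × (2391.0 − 10) / (2391.0 − 1850) = 1850 × 2381.0 / 541.0 ≈ 8142.6 mm ≈ 8.14 m.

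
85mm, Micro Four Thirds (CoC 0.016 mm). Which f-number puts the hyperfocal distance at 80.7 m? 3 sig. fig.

f/5.60

Rearrange H = f²/(N·c) + f for N: N = f² / ((H − f)·c).
N = 85² / ((80700 − 85) × 0.016) = 7225 / 1290 ≈ 5.60.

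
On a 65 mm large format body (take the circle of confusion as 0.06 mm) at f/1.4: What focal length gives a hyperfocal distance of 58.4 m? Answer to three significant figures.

70.0 mm

From H = f²/(N·c) + f, with f ≪ H: f ≈ √(H·N·c) = √(58400 × 1.4 × 0.06) = √4905.6 ≈ 70.04 mm.
The +f correction barely moves this — solving exactly, f² + N·c·f − N·c·H = 0 ⇒ f = (−N·c + √((N·c)² + 4·N·c·H))/2 = (−0.084 + √19622)/2 ≈ 69.998 mm, so f ≈ 70.0 mm.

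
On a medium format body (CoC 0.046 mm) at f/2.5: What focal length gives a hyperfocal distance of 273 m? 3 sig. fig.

From H = f²/(N·c) + f, with f ≪ H: f ≈ √(H·N·c) = √(273000 × 2.5 × 0.046) = √31395 ≈ 177.2 mm.
The +f correction barely moves this — solving exactly, f² + N·c·f − N·c·H = 0 ⇒ f = (−N·c + √((N·c)² + 4·N·c·H))/2 = (−0.115 + √125580)/2 ≈ 177.13 mm, so f ≈ 177 mm.

177 mm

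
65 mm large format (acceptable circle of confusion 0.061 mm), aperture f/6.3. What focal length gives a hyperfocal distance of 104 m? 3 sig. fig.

From H = f²/(N·c) + f, with f ≪ H: f ≈ √(H·N·c) = √(104000 × 6.3 × 0.061) = √39967 ≈ 199.9 mm.
The +f correction barely moves this — solving exactly, f² + N·c·f − N·c·H = 0 ⇒ f = (−N·c + √((N·c)² + 4·N·c·H))/2 = (−0.3843 + √159869)/2 ≈ 199.73 mm, so f ≈ 200 mm.

200 mm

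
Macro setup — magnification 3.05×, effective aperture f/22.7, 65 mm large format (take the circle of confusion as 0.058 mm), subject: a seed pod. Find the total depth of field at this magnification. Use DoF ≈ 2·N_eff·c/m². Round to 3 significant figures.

0.283 mm

At magnification m, DoF ≈ 2·N_eff·c/m² = 2 × 22.7 × 0.058 / 3.05² = 2.633 / 9.302 ≈ 0.283 mm.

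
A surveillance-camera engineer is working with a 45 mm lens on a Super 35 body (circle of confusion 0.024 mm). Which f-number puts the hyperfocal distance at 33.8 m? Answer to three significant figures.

Rearrange H = f²/(N·c) + f for N: N = f² / ((H − f)·c).
N = 45² / ((33800 − 45) × 0.024) = 2025 / 810.1 ≈ 2.50.

f/2.50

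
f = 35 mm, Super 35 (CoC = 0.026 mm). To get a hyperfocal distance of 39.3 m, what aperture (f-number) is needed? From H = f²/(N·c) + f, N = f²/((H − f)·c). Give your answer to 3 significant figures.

Rearrange H = f²/(N·c) + f for N: N = f² / ((H − f)·c).
N = 35² / ((39300 − 35) × 0.026) = 1225 / 1021 ≈ 1.20.

f/1.20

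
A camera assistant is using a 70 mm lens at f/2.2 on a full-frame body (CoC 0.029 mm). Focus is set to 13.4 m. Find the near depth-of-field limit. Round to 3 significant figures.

Hyperfocal distance H = f²/(N·c) + f = 70²/(2.2 × 0.029) + 70 = 4900/0.0638 + 70 ≈ 76872.5 mm ≈ 76.87 m.
Near limit Dn = s·(H − f)/(H + s − 2f) = 13400 × (76872.5 − 70) / (76872.5 + 13400 − 2 × 70) = 13400 × 76802.5 / 90132.5 ≈ 11418 mm ≈ 11.4 m.

11.4 m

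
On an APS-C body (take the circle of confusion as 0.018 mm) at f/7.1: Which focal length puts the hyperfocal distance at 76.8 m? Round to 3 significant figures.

From H = f²/(N·c) + f, with f ≪ H: f ≈ √(H·N·c) = √(76800 × 7.1 × 0.018) = √9815.0 ≈ 99.07 mm.
Exact: f² + N·c·f − N·c·H = 0 ⇒ f = (−N·c + √((N·c)² + 4·N·c·H))/2 = (−0.1278 + √39260)/2 ≈ 99.007 mm ≈ 99.0 mm.

99.0 mm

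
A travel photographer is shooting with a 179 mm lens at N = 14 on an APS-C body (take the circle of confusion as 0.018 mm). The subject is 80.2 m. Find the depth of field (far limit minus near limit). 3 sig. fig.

167 m

Hyperfocal distance H = f²/(N·c) + f = 179²/(14 × 0.018) + 179 = 32041/0.252 + 179 ≈ 127325.8 mm ≈ 127.3 m.
Near limit Dn = s·(H − f)/(H + s − 2f) = 80200 × (127325.8 − 179) / (127325.8 + 80200 − 2 × 179) = 80200 × 127146.8 / 207167.8 ≈ 49222 mm.
Far limit Df = s·(H − f)/(H − s) = 80200 × (127325.8 − 179) / (127325.8 − 80200) = 80200 × 127146.8 / 47125.8 ≈ 216382 mm.
Depth of field = Df − Dn = 216382 − 49222 ≈ 167160 mm ≈ 167 m.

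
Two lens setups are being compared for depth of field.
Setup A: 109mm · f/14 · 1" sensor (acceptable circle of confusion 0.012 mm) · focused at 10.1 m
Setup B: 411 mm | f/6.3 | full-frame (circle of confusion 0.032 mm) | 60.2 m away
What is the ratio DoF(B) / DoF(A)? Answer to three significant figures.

2.97

Setup A: H = 109²/(14×0.012) + 109 ≈ 70829.2 mm; DoF = Df − Dn = 11761.6 − 8849.8 ≈ 2911.8 mm.
Setup B: H = 411²/(6.3×0.032) + 411 ≈ 838312.8 mm; DoF = Df − Dn = 64825.7 − 56190.5 ≈ 8635.2 mm.
Ratio = 8635.2 / 2911.8 ≈ 2.97.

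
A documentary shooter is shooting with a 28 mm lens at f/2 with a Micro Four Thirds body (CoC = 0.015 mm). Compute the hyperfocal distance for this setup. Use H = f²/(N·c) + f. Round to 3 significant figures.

Hyperfocal distance H = f²/(N·c) + f = 28²/(2 × 0.015) + 28 = 784/0.03 + 28 ≈ 26161.3 mm ≈ 26.2 m.

26.2 m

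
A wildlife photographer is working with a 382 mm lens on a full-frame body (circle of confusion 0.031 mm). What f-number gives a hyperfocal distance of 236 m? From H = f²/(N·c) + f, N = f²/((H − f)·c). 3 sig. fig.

Rearrange H = f²/(N·c) + f for N: N = f² / ((H − f)·c).
N = 382² / ((236000 − 382) × 0.031) = 145924 / 7304 ≈ 20.

f/20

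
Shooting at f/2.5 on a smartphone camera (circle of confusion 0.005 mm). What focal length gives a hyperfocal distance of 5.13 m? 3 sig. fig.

From H = f²/(N·c) + f, with f ≪ H: f ≈ √(H·N·c) = √(5130 × 2.5 × 0.005) = √64.125 ≈ 8.008 mm.
Exact: f² + N·c·f − N·c·H = 0 ⇒ f = (−N·c + √((N·c)² + 4·N·c·H))/2 = (−0.0125 + √256.50)/2 ≈ 8.0016 mm ≈ 8.00 mm.

8.00 mm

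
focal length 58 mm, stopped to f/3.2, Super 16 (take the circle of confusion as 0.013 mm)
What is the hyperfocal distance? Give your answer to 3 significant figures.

80.9 m

Hyperfocal distance H = f²/(N·c) + f = 58²/(3.2 × 0.013) + 58 = 3364/0.0416 + 58 ≈ 80923.4 mm ≈ 80.9 m.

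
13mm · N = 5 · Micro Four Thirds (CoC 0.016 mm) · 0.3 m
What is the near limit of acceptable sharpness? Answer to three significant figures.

Hyperfocal distance H = f²/(N·c) + f = 13²/(5 × 0.016) + 13 = 169/0.08 + 13 ≈ 2125.5 mm ≈ 2.126 m.
Near limit Dn = s·(H − f)/(H + s − 2f) = 300 × (2125.5 − 13) / (2125.5 + 300 − 2 × 13) = 300 × 2112.5 / 2399.5 ≈ 264.12 mm.

264 mm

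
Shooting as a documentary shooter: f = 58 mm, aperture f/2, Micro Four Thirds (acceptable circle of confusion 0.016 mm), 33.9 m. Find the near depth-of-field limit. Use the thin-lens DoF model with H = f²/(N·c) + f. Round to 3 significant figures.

25.6 m

Hyperfocal distance H = f²/(N·c) + f = 58²/(2 × 0.016) + 58 = 3364/0.032 + 58 ≈ 105183.0 mm ≈ 105.2 m.
Near limit Dn = s·(H − f)/(H + s − 2f) = 33900 × (105183.0 − 58) / (105183.0 + 33900 − 2 × 58) = 33900 × 105125.0 / 138967.0 ≈ 25644 mm ≈ 25.6 m.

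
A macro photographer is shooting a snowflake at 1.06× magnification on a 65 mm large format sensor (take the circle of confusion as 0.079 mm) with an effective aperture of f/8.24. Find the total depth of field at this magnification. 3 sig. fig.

At magnification m, DoF ≈ 2·N_eff·c/m² = 2 × 8.24 × 0.079 / 1.06² = 1.302 / 1.124 ≈ 1.16 mm.

1.16 mm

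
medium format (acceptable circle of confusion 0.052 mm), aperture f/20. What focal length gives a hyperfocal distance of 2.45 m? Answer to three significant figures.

50.0 mm

From H = f²/(N·c) + f, with f ≪ H: f ≈ √(H·N·c) = √(2450 × 20 × 0.052) = √2548.0 ≈ 50.48 mm.
Exact: f² + N·c·f − N·c·H = 0 ⇒ f = (−N·c + √((N·c)² + 4·N·c·H))/2 = (−1.04 + √10193)/2 ≈ 49.960 mm ≈ 50.0 mm.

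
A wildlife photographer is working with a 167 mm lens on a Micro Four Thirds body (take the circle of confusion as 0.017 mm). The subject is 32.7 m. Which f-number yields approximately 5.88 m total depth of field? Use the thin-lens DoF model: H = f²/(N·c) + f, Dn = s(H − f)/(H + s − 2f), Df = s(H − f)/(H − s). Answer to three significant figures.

f/4.50

Write h = H − f = f²/(N·c). The thin-lens limits are Dn = s·h/(h + (s−f)) and Df = s·h/(h − (s−f)), so DoF = Df − Dn = 2·s·(s−f)·h / (h² − (s−f)²).
That is a quadratic in h: DoF·h² − 2·s·(s−f)·h − DoF·(s−f)² = 0 ⇒ h = (s−f)·(s + √(s² + DoF²)) / DoF = 32533 × (32700 + √(32700² + 5880²)) / 5880 = 32533 × (32700 + 33224.5) / 5880 ≈ 364748 mm.
Then N = f²/(c·h) = 167² / (0.017 × 364748) = 27889 / 6200.7 ≈ 4.50.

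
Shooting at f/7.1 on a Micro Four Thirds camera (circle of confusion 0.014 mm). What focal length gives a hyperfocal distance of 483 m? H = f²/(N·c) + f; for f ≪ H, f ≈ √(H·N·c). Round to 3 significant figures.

219 mm

From H = f²/(N·c) + f, with f ≪ H: f ≈ √(H·N·c) = √(483000 × 7.1 × 0.014) = √48010 ≈ 219.1 mm.
The +f correction barely moves this — solving exactly, f² + N·c·f − N·c·H = 0 ⇒ f = (−N·c + √((N·c)² + 4·N·c·H))/2 = (−0.0994 + √192041)/2 ≈ 219.06 mm, so f ≈ 219 mm.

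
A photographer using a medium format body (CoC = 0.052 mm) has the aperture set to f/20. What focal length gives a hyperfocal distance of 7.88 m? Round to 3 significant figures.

From H = f²/(N·c) + f, with f ≪ H: f ≈ √(H·N·c) = √(7880 × 20 × 0.052) = √8195.2 ≈ 90.53 mm.
Exact: f² + N·c·f − N·c·H = 0 ⇒ f = (−N·c + √((N·c)² + 4·N·c·H))/2 = (−1.04 + √32782)/2 ≈ 90.009 mm ≈ 90.0 mm.

90.0 mm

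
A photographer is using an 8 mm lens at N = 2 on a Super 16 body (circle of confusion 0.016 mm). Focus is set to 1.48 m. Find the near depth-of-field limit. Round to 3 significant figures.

0.853 m

Hyperfocal distance H = f²/(N·c) + f = 8²/(2 × 0.016) + 8 = 64/0.032 + 8 ≈ 2008.0 mm ≈ 2.008 m.
Near limit Dn = s·(H − f)/(H + s − 2f) = 1480 × (2008.0 − 8) / (2008.0 + 1480 − 2 × 8) = 1480 × 2000.0 / 3472.0 ≈ 852.53 mm ≈ 0.853 m.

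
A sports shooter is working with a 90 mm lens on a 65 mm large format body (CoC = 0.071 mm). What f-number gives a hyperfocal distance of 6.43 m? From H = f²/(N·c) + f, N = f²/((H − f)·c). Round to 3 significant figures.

Rearrange H = f²/(N·c) + f for N: N = f² / ((H − f)·c).
N = 90² / ((6430 − 90) × 0.071) = 8100 / 450.1 ≈ 18.

f/18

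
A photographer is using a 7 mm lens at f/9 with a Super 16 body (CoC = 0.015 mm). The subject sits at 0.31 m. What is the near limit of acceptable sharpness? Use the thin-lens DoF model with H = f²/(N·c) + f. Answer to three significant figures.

169 mm

Hyperfocal distance H = f²/(N·c) + f = 7²/(9 × 0.015) + 7 = 49/0.135 + 7 ≈ 370.0 mm ≈ 0.370 m.
Near limit Dn = s·(H − f)/(H + s − 2f) = 310 × (370.0 − 7) / (370.0 + 310 − 2 × 7) = 310 × 363.0 / 666.0 ≈ 168.96 mm.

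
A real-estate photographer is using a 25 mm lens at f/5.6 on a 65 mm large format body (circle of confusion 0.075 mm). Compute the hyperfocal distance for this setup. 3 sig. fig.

1.51 m

Hyperfocal distance H = f²/(N·c) + f = 25²/(5.6 × 0.075) + 25 = 625/0.42 + 25 ≈ 1513.1 mm ≈ 1.51 m.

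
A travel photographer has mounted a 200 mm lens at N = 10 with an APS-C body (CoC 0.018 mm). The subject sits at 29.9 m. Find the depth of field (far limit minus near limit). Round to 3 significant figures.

8.14 m

Hyperfocal distance H = f²/(N·c) + f = 200²/(10 × 0.018) + 200 = 40000/0.18 + 200 ≈ 222422.2 mm ≈ 222.4 m.
Near limit Dn = s·(H − f)/(H + s − 2f) = 29900 × (222422.2 − 200) / (222422.2 + 29900 − 2 × 200) = 29900 × 222222.2 / 251922.2 ≈ 26375.0 mm.
Far limit Df = s·(H − f)/(H − s) = 29900 × (222422.2 − 200) / (222422.2 − 29900) = 29900 × 222222.2 / 192522.2 ≈ 34512.6 mm.
Depth of field = Df − Dn = 34512.6 − 26375.0 ≈ 8137.6 mm ≈ 8.14 m.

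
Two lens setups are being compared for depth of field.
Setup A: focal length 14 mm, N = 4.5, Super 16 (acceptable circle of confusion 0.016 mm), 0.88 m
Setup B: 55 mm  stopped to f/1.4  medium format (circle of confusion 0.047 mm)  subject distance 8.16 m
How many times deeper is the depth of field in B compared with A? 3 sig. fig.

Setup A: H = 14²/(4.5×0.016) + 14 ≈ 2736.2 mm; DoF = Df − Dn = 1290.55 − 667.62 ≈ 622.93 mm.
Setup B: H = 55²/(1.4×0.047) + 55 ≈ 46027.6 mm; DoF = Df − Dn = 9906.5 − 6937.0 ≈ 2969.5 mm.
Ratio = 2969.5 / 622.93 ≈ 4.77.

4.77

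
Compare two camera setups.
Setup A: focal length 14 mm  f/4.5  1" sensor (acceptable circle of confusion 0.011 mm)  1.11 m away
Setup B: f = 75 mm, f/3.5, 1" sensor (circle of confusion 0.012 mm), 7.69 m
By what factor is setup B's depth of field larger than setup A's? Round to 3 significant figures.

Setup A: H = 14²/(4.5×0.011) + 14 ≈ 3973.6 mm; DoF = Df − Dn = 1534.84 − 869.36 ≈ 665.48 mm.
Setup B: H = 75²/(3.5×0.012) + 75 ≈ 134003.6 mm; DoF = Df − Dn = 8153.60 − 7276.28 ≈ 877.32 mm.
Ratio = 877.32 / 665.48 ≈ 1.32.

1.32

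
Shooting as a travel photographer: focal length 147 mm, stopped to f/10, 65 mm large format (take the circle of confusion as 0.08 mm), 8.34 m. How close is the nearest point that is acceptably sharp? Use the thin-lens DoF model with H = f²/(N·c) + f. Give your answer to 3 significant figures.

Hyperfocal distance H = f²/(N·c) + f = 147²/(10 × 0.08) + 147 = 21609/0.8 + 147 ≈ 27158.2 mm ≈ 27.16 m.
Near limit Dn = s·(H − f)/(H + s − 2f) = 8340 × (27158.2 − 147) / (27158.2 + 8340 − 2 × 147) = 8340 × 27011.2 / 35204.2 ≈ 6399.1 mm ≈ 6.40 m.

6.40 m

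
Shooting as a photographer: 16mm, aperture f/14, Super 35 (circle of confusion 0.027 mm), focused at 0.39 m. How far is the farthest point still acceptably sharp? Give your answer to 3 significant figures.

Hyperfocal distance H = f²/(N·c) + f = 16²/(14 × 0.027) + 16 = 256/0.378 + 16 ≈ 693.2 mm ≈ 0.693 m.
Far limit Df = s·(H − f)/(H − s) = 390 × (693.2 − 16) / (693.2 − 390) = 390 × 677.2 / 303.2 ≈ 870.99 mm ≈ 0.871 m.

0.871 m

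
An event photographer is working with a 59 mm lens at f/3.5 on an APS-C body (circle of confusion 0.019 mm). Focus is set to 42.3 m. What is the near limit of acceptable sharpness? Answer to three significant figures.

Hyperfocal distance H = f²/(N·c) + f = 59²/(3.5 × 0.019) + 59 = 3481/0.0665 + 59 ≈ 52404.9 mm ≈ 52.40 m.
Near limit Dn = s·(H − f)/(H + s − 2f) = 42300 × (52404.9 − 59) / (52404.9 + 42300 − 2 × 59) = 42300 × 52345.9 / 94586.9 ≈ 23409 mm ≈ 23.4 m.

23.4 m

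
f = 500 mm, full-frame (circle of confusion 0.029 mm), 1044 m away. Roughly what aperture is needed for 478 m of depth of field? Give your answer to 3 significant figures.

Write h = H − f = f²/(N·c). The thin-lens limits are Dn = s·h/(h + (s−f)) and Df = s·h/(h − (s−f)), so DoF = Df − Dn = 2·s·(s−f)·h / (h² − (s−f)²).
That is a quadratic in h: DoF·h² − 2·s·(s−f)·h − DoF·(s−f)² = 0 ⇒ h = (s−f)·(s + √(s² + DoF²)) / DoF = 1043500 × (1044000 + √(1044000² + 478000²)) / 478000 = 1043500 × (1044000 + 1148225) / 478000 ≈ 4785746 mm.
Then N = f²/(c·h) = 500² / (0.029 × 4785746) = 250000 / 138787 ≈ 1.80.

f/1.80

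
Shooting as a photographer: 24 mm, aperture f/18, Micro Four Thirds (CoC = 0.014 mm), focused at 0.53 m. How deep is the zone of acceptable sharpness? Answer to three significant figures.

Hyperfocal distance H = f²/(N·c) + f = 24²/(18 × 0.014) + 24 = 576/0.252 + 24 ≈ 2309.7 mm ≈ 2.310 m.
Near limit Dn = s·(H − f)/(H + s − 2f) = 530 × (2309.7 − 24) / (2309.7 + 530 − 2 × 24) = 530 × 2285.7 / 2791.7 ≈ 433.94 mm.
Far limit Df = s·(H − f)/(H − s) = 530 × (2309.7 − 24) / (2309.7 − 530) = 530 × 2285.7 / 1779.7 ≈ 680.69 mm.
Depth of field = Df − Dn = 680.69 − 433.94 ≈ 246.75 mm.

247 mm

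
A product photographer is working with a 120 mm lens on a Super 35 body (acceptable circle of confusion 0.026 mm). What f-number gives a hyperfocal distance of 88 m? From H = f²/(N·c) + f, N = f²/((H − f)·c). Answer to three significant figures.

f/6.30

Rearrange H = f²/(N·c) + f for N: N = f² / ((H − f)·c).
N = 120² / ((88000 − 120) × 0.026) = 14400 / 2285 ≈ 6.30.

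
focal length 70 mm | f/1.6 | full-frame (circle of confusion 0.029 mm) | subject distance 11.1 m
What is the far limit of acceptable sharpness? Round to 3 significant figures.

Hyperfocal distance H = f²/(N·c) + f = 70²/(1.6 × 0.029) + 70 = 4900/0.0464 + 70 ≈ 105673.4 mm ≈ 105.7 m.
Far limit Df = s·(H − f)/(H − s) = 11100 × (105673.4 − 70) / (105673.4 − 11100) = 11100 × 105603.4 / 94573.4 ≈ 12395 mm ≈ 12.4 m.

12.4 m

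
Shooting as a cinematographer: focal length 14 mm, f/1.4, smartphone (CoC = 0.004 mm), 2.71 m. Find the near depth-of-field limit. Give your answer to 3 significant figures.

2.52 m

Hyperfocal distance H = f²/(N·c) + f = 14²/(1.4 × 0.004) + 14 = 196/0.0056 + 14 ≈ 35014.0 mm ≈ 35.01 m.
Near limit Dn = s·(H − f)/(H + s − 2f) = 2710 × (35014.0 − 14) / (35014.0 + 2710 − 2 × 14) = 2710 × 35000.0 / 37696.0 ≈ 2516.2 mm ≈ 2.52 m.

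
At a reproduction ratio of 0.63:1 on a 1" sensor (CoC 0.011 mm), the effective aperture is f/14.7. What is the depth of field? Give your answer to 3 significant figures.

At magnification m, DoF ≈ 2·N_eff·c/m² = 2 × 14.7 × 0.011 / 0.63² = 0.3234 / 0.3969 ≈ 0.815 mm.

0.815 mm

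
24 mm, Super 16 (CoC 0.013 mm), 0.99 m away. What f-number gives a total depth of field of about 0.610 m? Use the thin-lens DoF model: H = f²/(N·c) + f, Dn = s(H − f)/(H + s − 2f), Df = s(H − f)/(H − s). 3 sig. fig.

f/13

Write h = H − f = f²/(N·c). The thin-lens limits are Dn = s·h/(h + (s−f)) and Df = s·h/(h − (s−f)), so DoF = Df − Dn = 2·s·(s−f)·h / (h² − (s−f)²).
That is a quadratic in h: DoF·h² − 2·s·(s−f)·h − DoF·(s−f)² = 0 ⇒ h = (s−f)·(s + √(s² + DoF²)) / DoF = 966 × (990 + √(990² + 610²)) / 610 = 966 × (990 + 1162.84) / 610 ≈ 3409.3 mm.
Then N = f²/(c·h) = 24² / (0.013 × 3409.3) = 576 / 44.320 ≈ 13.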